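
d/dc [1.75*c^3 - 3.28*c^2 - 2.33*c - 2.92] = 5.25*c^2 - 6.56*c - 2.33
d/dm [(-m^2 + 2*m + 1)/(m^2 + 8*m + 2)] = 2*(-5*m^2 - 3*m - 2)/(m^4 + 16*m^3 + 68*m^2 + 32*m + 4)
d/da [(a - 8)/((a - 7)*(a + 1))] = (-a^2 + 16*a - 55)/(a^4 - 12*a^3 + 22*a^2 + 84*a + 49)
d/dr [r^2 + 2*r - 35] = 2*r + 2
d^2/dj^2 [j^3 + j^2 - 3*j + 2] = 6*j + 2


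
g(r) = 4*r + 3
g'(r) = 4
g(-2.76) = -8.04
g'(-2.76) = 4.00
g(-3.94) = -12.76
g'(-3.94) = 4.00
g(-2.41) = -6.64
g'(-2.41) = 4.00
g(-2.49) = -6.96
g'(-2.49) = 4.00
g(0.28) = 4.12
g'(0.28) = 4.00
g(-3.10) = -9.40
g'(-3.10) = 4.00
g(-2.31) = -6.24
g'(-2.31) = 4.00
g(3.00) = 15.00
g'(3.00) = 4.00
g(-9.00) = -33.00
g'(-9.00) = 4.00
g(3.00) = 15.00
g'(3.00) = 4.00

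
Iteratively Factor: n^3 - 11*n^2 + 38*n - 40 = (n - 2)*(n^2 - 9*n + 20) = (n - 4)*(n - 2)*(n - 5)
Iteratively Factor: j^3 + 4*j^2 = (j + 4)*(j^2) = j*(j + 4)*(j)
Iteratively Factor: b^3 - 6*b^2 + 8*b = (b - 4)*(b^2 - 2*b) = b*(b - 4)*(b - 2)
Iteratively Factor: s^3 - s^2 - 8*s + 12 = (s + 3)*(s^2 - 4*s + 4) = (s - 2)*(s + 3)*(s - 2)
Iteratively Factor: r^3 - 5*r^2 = (r)*(r^2 - 5*r) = r*(r - 5)*(r)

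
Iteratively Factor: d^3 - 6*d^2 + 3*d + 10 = (d + 1)*(d^2 - 7*d + 10) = (d - 5)*(d + 1)*(d - 2)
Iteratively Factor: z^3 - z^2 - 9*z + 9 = (z - 3)*(z^2 + 2*z - 3) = (z - 3)*(z + 3)*(z - 1)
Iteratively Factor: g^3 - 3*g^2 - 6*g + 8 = (g - 1)*(g^2 - 2*g - 8) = (g - 1)*(g + 2)*(g - 4)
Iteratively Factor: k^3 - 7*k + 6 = (k - 2)*(k^2 + 2*k - 3) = (k - 2)*(k - 1)*(k + 3)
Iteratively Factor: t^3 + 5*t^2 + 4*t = (t)*(t^2 + 5*t + 4) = t*(t + 4)*(t + 1)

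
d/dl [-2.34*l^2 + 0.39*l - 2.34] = 0.39 - 4.68*l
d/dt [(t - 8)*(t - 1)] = 2*t - 9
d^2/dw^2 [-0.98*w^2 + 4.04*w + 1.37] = -1.96000000000000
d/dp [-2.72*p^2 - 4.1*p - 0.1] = -5.44*p - 4.1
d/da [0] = 0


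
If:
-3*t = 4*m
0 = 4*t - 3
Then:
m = -9/16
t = 3/4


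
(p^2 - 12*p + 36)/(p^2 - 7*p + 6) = (p - 6)/(p - 1)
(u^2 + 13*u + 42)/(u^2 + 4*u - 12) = (u + 7)/(u - 2)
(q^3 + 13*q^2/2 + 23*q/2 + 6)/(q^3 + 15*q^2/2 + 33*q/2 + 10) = (2*q + 3)/(2*q + 5)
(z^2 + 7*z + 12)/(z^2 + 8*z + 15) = (z + 4)/(z + 5)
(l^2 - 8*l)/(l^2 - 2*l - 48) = l/(l + 6)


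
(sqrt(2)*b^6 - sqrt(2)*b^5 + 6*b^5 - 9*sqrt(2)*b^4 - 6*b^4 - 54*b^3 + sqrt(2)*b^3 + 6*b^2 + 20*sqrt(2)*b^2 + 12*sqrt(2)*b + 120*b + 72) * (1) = sqrt(2)*b^6 - sqrt(2)*b^5 + 6*b^5 - 9*sqrt(2)*b^4 - 6*b^4 - 54*b^3 + sqrt(2)*b^3 + 6*b^2 + 20*sqrt(2)*b^2 + 12*sqrt(2)*b + 120*b + 72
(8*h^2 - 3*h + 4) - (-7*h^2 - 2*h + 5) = 15*h^2 - h - 1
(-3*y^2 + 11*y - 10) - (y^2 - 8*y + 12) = -4*y^2 + 19*y - 22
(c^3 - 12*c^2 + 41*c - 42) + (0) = c^3 - 12*c^2 + 41*c - 42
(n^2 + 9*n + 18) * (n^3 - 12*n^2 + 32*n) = n^5 - 3*n^4 - 58*n^3 + 72*n^2 + 576*n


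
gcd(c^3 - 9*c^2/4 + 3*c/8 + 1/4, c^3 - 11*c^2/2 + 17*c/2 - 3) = c^2 - 5*c/2 + 1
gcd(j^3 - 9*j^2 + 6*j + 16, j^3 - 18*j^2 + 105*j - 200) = j - 8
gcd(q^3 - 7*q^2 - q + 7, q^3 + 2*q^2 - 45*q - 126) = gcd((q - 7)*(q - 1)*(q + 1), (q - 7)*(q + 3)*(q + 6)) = q - 7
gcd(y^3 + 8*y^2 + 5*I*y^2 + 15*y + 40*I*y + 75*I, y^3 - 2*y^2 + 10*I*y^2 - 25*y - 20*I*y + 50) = y + 5*I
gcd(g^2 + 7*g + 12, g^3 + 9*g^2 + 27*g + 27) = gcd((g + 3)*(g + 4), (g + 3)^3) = g + 3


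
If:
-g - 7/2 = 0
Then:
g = -7/2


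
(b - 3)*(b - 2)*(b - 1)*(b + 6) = b^4 - 25*b^2 + 60*b - 36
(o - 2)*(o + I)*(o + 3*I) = o^3 - 2*o^2 + 4*I*o^2 - 3*o - 8*I*o + 6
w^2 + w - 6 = (w - 2)*(w + 3)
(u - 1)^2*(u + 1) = u^3 - u^2 - u + 1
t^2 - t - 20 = (t - 5)*(t + 4)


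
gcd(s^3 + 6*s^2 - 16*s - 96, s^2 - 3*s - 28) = s + 4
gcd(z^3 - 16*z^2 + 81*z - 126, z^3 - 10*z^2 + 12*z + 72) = z - 6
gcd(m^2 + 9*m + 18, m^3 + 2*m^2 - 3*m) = m + 3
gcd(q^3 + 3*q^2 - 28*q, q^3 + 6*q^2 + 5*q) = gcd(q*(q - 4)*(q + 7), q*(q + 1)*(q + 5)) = q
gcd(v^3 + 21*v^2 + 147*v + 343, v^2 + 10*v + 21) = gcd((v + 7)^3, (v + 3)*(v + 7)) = v + 7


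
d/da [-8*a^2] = -16*a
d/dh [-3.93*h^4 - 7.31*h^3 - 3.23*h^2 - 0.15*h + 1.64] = -15.72*h^3 - 21.93*h^2 - 6.46*h - 0.15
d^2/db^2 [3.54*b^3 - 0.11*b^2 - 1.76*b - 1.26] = 21.24*b - 0.22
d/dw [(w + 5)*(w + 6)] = 2*w + 11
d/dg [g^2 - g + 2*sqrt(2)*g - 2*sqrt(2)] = 2*g - 1 + 2*sqrt(2)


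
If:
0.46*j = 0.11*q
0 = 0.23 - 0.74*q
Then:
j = 0.07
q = 0.31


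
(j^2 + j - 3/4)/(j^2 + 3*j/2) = (j - 1/2)/j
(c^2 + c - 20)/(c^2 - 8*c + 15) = (c^2 + c - 20)/(c^2 - 8*c + 15)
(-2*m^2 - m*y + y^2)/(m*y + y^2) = (-2*m + y)/y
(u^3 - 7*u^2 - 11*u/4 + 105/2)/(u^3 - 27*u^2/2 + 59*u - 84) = (u + 5/2)/(u - 4)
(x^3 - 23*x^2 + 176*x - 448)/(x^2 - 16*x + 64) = x - 7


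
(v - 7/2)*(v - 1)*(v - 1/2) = v^3 - 5*v^2 + 23*v/4 - 7/4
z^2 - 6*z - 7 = (z - 7)*(z + 1)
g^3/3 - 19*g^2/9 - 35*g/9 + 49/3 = (g/3 + 1)*(g - 7)*(g - 7/3)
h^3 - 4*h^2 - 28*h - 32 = (h - 8)*(h + 2)^2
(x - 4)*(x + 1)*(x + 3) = x^3 - 13*x - 12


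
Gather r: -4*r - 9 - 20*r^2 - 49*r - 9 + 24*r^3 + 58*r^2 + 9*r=24*r^3 + 38*r^2 - 44*r - 18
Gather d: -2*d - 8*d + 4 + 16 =20 - 10*d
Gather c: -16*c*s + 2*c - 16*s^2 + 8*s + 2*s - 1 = c*(2 - 16*s) - 16*s^2 + 10*s - 1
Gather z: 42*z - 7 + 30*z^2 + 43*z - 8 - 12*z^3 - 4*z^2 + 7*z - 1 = -12*z^3 + 26*z^2 + 92*z - 16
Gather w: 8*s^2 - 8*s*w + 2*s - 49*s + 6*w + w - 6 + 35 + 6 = 8*s^2 - 47*s + w*(7 - 8*s) + 35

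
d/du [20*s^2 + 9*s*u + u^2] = 9*s + 2*u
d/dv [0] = 0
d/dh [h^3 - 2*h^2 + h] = 3*h^2 - 4*h + 1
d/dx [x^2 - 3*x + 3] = 2*x - 3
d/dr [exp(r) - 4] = exp(r)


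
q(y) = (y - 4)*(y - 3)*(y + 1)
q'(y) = (y - 4)*(y - 3) + (y - 4)*(y + 1) + (y - 3)*(y + 1) = 3*y^2 - 12*y + 5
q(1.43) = 9.80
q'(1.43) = -6.03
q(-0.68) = 5.51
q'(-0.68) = 14.55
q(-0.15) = 11.11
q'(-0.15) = 6.87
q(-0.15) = 11.11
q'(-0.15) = 6.87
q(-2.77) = -69.14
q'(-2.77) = 61.26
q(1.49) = 9.44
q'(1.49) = -6.22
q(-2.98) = -82.65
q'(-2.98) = 67.40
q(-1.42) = -10.06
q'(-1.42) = 28.09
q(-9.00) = -1248.00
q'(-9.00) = 356.00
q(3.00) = 0.00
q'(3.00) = -4.00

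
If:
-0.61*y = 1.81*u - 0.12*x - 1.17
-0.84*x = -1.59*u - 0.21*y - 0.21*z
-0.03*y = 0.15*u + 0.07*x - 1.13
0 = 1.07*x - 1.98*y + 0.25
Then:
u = -1.14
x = 15.04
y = 8.26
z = 60.54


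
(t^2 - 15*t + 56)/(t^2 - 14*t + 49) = (t - 8)/(t - 7)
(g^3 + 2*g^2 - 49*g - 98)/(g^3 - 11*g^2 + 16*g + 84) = (g + 7)/(g - 6)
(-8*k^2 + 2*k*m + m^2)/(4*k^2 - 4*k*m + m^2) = (-4*k - m)/(2*k - m)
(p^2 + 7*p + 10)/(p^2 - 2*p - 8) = (p + 5)/(p - 4)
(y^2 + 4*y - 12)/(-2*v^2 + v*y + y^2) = (y^2 + 4*y - 12)/(-2*v^2 + v*y + y^2)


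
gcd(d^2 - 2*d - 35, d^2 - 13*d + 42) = d - 7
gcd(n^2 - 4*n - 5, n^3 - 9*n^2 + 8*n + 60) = n - 5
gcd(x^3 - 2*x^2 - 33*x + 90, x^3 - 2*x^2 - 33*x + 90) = x^3 - 2*x^2 - 33*x + 90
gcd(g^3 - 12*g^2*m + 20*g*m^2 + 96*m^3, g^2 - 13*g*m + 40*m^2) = g - 8*m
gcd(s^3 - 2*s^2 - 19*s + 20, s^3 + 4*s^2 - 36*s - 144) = s + 4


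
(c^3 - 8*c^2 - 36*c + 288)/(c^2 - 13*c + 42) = (c^2 - 2*c - 48)/(c - 7)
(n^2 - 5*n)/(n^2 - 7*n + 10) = n/(n - 2)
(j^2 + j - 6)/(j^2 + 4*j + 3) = (j - 2)/(j + 1)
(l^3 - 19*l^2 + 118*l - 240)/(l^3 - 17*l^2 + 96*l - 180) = (l - 8)/(l - 6)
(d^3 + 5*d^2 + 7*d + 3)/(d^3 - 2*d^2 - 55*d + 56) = (d^3 + 5*d^2 + 7*d + 3)/(d^3 - 2*d^2 - 55*d + 56)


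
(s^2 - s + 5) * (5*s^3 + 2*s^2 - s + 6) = 5*s^5 - 3*s^4 + 22*s^3 + 17*s^2 - 11*s + 30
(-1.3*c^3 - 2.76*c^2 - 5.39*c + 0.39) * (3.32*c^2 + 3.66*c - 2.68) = -4.316*c^5 - 13.9212*c^4 - 24.5124*c^3 - 11.0358*c^2 + 15.8726*c - 1.0452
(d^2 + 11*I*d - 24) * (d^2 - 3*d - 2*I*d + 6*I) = d^4 - 3*d^3 + 9*I*d^3 - 2*d^2 - 27*I*d^2 + 6*d + 48*I*d - 144*I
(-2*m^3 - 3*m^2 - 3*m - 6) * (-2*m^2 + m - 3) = 4*m^5 + 4*m^4 + 9*m^3 + 18*m^2 + 3*m + 18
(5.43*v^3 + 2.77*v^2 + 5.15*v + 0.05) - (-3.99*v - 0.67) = 5.43*v^3 + 2.77*v^2 + 9.14*v + 0.72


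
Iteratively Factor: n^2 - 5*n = (n - 5)*(n)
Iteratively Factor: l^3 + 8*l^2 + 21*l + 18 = (l + 3)*(l^2 + 5*l + 6) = (l + 2)*(l + 3)*(l + 3)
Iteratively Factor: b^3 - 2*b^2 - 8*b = (b + 2)*(b^2 - 4*b) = b*(b + 2)*(b - 4)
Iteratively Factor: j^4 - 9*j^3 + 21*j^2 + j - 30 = (j + 1)*(j^3 - 10*j^2 + 31*j - 30) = (j - 2)*(j + 1)*(j^2 - 8*j + 15) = (j - 3)*(j - 2)*(j + 1)*(j - 5)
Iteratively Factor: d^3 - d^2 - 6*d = (d - 3)*(d^2 + 2*d) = (d - 3)*(d + 2)*(d)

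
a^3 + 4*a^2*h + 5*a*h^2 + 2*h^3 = (a + h)^2*(a + 2*h)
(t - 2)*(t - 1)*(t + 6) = t^3 + 3*t^2 - 16*t + 12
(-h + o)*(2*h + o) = -2*h^2 + h*o + o^2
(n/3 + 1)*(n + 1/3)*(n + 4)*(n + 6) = n^4/3 + 40*n^3/9 + 175*n^2/9 + 30*n + 8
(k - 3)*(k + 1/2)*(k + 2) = k^3 - k^2/2 - 13*k/2 - 3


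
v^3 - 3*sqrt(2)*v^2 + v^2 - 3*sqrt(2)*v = v*(v + 1)*(v - 3*sqrt(2))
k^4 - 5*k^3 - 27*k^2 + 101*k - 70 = (k - 7)*(k - 2)*(k - 1)*(k + 5)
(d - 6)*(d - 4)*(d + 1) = d^3 - 9*d^2 + 14*d + 24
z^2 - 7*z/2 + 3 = (z - 2)*(z - 3/2)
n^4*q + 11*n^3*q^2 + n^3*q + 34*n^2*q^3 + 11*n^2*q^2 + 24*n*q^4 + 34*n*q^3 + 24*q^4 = (n + q)*(n + 4*q)*(n + 6*q)*(n*q + q)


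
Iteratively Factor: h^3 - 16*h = (h)*(h^2 - 16) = h*(h - 4)*(h + 4)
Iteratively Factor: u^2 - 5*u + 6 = (u - 2)*(u - 3)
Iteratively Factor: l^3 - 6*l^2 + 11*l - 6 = (l - 2)*(l^2 - 4*l + 3) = (l - 2)*(l - 1)*(l - 3)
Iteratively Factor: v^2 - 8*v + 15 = (v - 5)*(v - 3)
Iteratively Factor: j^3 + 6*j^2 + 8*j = (j)*(j^2 + 6*j + 8) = j*(j + 4)*(j + 2)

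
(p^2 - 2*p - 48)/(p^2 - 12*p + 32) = (p + 6)/(p - 4)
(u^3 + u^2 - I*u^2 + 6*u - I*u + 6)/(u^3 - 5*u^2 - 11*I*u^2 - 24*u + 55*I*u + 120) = (u^2 + u*(1 + 2*I) + 2*I)/(u^2 - u*(5 + 8*I) + 40*I)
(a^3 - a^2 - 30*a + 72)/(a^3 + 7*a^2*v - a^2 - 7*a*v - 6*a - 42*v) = (a^2 + 2*a - 24)/(a^2 + 7*a*v + 2*a + 14*v)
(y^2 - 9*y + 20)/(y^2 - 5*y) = (y - 4)/y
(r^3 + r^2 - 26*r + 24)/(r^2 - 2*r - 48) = (r^2 - 5*r + 4)/(r - 8)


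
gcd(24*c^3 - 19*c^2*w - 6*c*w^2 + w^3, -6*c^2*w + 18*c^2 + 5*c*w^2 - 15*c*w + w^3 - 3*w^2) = -c + w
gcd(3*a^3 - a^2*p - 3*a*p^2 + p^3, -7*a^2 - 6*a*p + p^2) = a + p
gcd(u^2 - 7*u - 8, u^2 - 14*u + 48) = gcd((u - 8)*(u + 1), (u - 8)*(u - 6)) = u - 8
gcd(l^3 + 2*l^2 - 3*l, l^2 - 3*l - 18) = l + 3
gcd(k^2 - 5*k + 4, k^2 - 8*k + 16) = k - 4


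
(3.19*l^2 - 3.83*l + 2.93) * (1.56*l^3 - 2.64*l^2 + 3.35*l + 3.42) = 4.9764*l^5 - 14.3964*l^4 + 25.3685*l^3 - 9.6559*l^2 - 3.2831*l + 10.0206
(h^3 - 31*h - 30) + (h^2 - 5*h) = h^3 + h^2 - 36*h - 30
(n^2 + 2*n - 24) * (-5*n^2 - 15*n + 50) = -5*n^4 - 25*n^3 + 140*n^2 + 460*n - 1200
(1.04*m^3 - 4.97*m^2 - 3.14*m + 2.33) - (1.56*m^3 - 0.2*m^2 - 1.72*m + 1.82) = -0.52*m^3 - 4.77*m^2 - 1.42*m + 0.51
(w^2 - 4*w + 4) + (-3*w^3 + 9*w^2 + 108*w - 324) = -3*w^3 + 10*w^2 + 104*w - 320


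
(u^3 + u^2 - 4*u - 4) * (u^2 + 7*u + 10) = u^5 + 8*u^4 + 13*u^3 - 22*u^2 - 68*u - 40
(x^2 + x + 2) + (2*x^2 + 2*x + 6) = 3*x^2 + 3*x + 8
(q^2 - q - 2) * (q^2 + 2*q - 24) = q^4 + q^3 - 28*q^2 + 20*q + 48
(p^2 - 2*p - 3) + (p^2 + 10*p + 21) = 2*p^2 + 8*p + 18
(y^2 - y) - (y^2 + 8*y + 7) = -9*y - 7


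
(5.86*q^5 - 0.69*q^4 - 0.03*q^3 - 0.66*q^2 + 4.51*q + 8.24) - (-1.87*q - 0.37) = 5.86*q^5 - 0.69*q^4 - 0.03*q^3 - 0.66*q^2 + 6.38*q + 8.61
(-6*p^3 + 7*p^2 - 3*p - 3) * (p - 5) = -6*p^4 + 37*p^3 - 38*p^2 + 12*p + 15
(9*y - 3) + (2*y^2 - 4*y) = 2*y^2 + 5*y - 3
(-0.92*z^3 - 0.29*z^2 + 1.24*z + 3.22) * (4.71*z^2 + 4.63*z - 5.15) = -4.3332*z^5 - 5.6255*z^4 + 9.2357*z^3 + 22.4009*z^2 + 8.5226*z - 16.583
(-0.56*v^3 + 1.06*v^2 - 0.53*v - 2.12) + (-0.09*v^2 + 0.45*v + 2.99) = -0.56*v^3 + 0.97*v^2 - 0.08*v + 0.87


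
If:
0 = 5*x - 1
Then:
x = 1/5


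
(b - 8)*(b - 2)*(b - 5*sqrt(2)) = b^3 - 10*b^2 - 5*sqrt(2)*b^2 + 16*b + 50*sqrt(2)*b - 80*sqrt(2)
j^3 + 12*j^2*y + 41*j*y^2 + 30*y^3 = (j + y)*(j + 5*y)*(j + 6*y)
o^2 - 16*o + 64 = (o - 8)^2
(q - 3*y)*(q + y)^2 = q^3 - q^2*y - 5*q*y^2 - 3*y^3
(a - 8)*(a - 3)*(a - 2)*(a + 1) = a^4 - 12*a^3 + 33*a^2 - 2*a - 48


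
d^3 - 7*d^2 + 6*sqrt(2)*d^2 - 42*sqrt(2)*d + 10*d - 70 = (d - 7)*(d + sqrt(2))*(d + 5*sqrt(2))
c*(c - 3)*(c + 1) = c^3 - 2*c^2 - 3*c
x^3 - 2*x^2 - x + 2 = (x - 2)*(x - 1)*(x + 1)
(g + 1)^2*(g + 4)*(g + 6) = g^4 + 12*g^3 + 45*g^2 + 58*g + 24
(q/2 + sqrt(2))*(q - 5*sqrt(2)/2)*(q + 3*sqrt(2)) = q^3/2 + 5*sqrt(2)*q^2/4 - 13*q/2 - 15*sqrt(2)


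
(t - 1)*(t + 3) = t^2 + 2*t - 3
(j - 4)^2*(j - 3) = j^3 - 11*j^2 + 40*j - 48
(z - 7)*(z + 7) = z^2 - 49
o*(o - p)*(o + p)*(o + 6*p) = o^4 + 6*o^3*p - o^2*p^2 - 6*o*p^3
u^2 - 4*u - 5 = (u - 5)*(u + 1)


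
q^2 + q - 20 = (q - 4)*(q + 5)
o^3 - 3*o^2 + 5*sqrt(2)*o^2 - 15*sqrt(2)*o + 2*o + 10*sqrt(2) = (o - 2)*(o - 1)*(o + 5*sqrt(2))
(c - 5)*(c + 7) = c^2 + 2*c - 35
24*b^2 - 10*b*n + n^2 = (-6*b + n)*(-4*b + n)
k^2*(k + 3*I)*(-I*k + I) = -I*k^4 + 3*k^3 + I*k^3 - 3*k^2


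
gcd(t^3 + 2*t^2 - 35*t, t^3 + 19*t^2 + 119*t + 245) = t + 7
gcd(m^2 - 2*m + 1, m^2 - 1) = m - 1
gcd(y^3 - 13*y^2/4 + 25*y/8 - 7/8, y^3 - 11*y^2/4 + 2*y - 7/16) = y^2 - 9*y/4 + 7/8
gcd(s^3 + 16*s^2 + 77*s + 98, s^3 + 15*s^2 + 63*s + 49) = s^2 + 14*s + 49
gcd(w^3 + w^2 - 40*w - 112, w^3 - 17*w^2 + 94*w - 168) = w - 7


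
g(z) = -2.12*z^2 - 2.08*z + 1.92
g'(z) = -4.24*z - 2.08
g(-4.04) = -24.28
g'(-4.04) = 15.05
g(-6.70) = -79.31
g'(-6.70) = 26.33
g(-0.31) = 2.36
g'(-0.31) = -0.77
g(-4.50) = -31.65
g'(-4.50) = 17.00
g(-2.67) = -7.64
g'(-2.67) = 9.24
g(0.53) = 0.22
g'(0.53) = -4.33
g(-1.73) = -0.83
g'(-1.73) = 5.26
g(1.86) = -9.28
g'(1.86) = -9.97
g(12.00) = -328.32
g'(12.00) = -52.96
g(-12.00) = -278.40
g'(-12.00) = 48.80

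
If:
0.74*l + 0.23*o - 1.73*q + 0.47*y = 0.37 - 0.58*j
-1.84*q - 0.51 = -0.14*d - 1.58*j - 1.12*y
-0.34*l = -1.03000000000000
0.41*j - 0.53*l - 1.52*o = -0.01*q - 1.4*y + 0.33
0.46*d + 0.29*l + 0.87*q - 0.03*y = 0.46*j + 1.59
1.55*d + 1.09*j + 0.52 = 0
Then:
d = -1.43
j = 1.56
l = 3.03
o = 1.48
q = 2.49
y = 2.52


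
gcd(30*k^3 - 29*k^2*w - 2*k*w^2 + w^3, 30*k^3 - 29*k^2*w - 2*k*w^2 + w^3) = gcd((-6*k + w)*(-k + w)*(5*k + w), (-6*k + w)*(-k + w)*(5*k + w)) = 30*k^3 - 29*k^2*w - 2*k*w^2 + w^3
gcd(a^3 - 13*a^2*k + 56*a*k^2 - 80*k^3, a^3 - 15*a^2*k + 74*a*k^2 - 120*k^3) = a^2 - 9*a*k + 20*k^2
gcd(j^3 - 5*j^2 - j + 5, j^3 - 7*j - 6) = j + 1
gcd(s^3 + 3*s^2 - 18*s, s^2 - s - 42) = s + 6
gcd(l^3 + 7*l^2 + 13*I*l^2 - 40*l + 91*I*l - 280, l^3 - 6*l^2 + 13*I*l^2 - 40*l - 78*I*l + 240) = l^2 + 13*I*l - 40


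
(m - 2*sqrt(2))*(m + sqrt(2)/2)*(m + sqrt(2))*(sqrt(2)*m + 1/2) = sqrt(2)*m^4 - m^3/2 - 21*sqrt(2)*m^2/4 - 13*m/2 - sqrt(2)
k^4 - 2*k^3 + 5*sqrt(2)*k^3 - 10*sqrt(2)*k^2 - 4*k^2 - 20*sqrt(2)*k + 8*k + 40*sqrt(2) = (k - 2)^2*(k + 2)*(k + 5*sqrt(2))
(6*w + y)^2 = 36*w^2 + 12*w*y + y^2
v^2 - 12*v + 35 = (v - 7)*(v - 5)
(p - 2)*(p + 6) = p^2 + 4*p - 12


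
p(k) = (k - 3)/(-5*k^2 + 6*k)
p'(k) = (k - 3)*(10*k - 6)/(-5*k^2 + 6*k)^2 + 1/(-5*k^2 + 6*k)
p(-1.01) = 0.36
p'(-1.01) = 0.43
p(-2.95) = 0.10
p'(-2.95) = 0.04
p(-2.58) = 0.11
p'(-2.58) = 0.05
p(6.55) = -0.02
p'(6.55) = 0.00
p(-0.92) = 0.40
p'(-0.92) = 0.52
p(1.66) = 0.35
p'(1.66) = -1.24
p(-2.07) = 0.15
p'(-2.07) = 0.09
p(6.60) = -0.02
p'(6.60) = 0.00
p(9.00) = -0.02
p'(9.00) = 0.00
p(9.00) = -0.02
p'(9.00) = 0.00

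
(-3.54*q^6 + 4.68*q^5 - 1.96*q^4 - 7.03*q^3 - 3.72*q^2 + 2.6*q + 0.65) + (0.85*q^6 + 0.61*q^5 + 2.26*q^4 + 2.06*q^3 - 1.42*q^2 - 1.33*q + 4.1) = -2.69*q^6 + 5.29*q^5 + 0.3*q^4 - 4.97*q^3 - 5.14*q^2 + 1.27*q + 4.75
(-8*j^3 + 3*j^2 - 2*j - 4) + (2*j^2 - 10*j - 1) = -8*j^3 + 5*j^2 - 12*j - 5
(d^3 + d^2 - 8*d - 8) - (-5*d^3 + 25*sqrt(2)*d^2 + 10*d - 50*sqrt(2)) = 6*d^3 - 25*sqrt(2)*d^2 + d^2 - 18*d - 8 + 50*sqrt(2)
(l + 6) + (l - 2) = 2*l + 4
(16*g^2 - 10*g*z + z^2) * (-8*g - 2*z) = -128*g^3 + 48*g^2*z + 12*g*z^2 - 2*z^3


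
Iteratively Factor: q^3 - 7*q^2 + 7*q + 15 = (q - 5)*(q^2 - 2*q - 3) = (q - 5)*(q + 1)*(q - 3)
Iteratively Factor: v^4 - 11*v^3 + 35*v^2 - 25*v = (v)*(v^3 - 11*v^2 + 35*v - 25) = v*(v - 5)*(v^2 - 6*v + 5) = v*(v - 5)^2*(v - 1)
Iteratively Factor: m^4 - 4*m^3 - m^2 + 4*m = (m - 4)*(m^3 - m) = (m - 4)*(m - 1)*(m^2 + m) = m*(m - 4)*(m - 1)*(m + 1)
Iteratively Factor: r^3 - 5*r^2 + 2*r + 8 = (r - 2)*(r^2 - 3*r - 4) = (r - 4)*(r - 2)*(r + 1)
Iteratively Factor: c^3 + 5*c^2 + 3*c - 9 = (c - 1)*(c^2 + 6*c + 9) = (c - 1)*(c + 3)*(c + 3)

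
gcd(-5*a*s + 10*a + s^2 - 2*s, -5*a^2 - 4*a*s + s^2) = -5*a + s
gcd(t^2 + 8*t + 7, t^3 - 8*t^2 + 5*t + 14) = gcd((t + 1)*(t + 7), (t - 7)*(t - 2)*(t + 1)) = t + 1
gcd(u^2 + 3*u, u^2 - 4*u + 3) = 1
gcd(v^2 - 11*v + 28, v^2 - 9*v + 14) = v - 7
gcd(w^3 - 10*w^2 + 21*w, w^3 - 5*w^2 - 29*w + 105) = w^2 - 10*w + 21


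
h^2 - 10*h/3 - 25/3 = (h - 5)*(h + 5/3)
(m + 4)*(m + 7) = m^2 + 11*m + 28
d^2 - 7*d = d*(d - 7)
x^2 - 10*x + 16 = (x - 8)*(x - 2)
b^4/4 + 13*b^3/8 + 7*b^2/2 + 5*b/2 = b*(b/2 + 1)^2*(b + 5/2)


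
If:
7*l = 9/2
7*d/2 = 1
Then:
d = 2/7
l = 9/14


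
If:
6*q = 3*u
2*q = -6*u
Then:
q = 0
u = 0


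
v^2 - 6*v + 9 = (v - 3)^2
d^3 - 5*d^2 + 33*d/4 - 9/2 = (d - 2)*(d - 3/2)^2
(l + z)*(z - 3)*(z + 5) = l*z^2 + 2*l*z - 15*l + z^3 + 2*z^2 - 15*z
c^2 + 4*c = c*(c + 4)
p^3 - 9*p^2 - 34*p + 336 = (p - 8)*(p - 7)*(p + 6)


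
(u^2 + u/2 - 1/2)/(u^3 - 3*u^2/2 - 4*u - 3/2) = (2*u - 1)/(2*u^2 - 5*u - 3)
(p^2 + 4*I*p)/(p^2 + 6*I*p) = (p + 4*I)/(p + 6*I)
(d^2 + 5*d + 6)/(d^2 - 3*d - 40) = (d^2 + 5*d + 6)/(d^2 - 3*d - 40)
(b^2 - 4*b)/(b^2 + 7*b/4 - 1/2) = 4*b*(b - 4)/(4*b^2 + 7*b - 2)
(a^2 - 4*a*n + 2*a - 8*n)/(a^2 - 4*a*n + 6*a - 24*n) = (a + 2)/(a + 6)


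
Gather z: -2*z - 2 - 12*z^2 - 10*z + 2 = -12*z^2 - 12*z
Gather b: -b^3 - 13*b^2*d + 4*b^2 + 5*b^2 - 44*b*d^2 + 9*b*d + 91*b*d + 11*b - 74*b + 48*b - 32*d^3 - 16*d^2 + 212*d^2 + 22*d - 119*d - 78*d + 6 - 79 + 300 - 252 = -b^3 + b^2*(9 - 13*d) + b*(-44*d^2 + 100*d - 15) - 32*d^3 + 196*d^2 - 175*d - 25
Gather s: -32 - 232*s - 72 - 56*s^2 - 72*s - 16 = -56*s^2 - 304*s - 120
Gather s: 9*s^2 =9*s^2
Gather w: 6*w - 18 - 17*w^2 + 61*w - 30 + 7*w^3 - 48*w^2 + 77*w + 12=7*w^3 - 65*w^2 + 144*w - 36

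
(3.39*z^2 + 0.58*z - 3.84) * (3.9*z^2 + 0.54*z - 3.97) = 13.221*z^4 + 4.0926*z^3 - 28.1211*z^2 - 4.3762*z + 15.2448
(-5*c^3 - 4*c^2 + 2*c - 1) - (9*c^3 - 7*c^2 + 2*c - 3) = -14*c^3 + 3*c^2 + 2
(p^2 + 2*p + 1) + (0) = p^2 + 2*p + 1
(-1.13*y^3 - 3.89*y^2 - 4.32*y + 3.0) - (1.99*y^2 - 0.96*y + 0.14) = -1.13*y^3 - 5.88*y^2 - 3.36*y + 2.86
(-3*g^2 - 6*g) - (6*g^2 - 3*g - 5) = -9*g^2 - 3*g + 5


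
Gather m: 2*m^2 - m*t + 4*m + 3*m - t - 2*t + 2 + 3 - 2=2*m^2 + m*(7 - t) - 3*t + 3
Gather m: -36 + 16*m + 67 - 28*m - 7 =24 - 12*m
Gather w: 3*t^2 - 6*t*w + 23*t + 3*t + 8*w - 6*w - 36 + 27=3*t^2 + 26*t + w*(2 - 6*t) - 9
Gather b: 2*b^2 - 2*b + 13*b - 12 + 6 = 2*b^2 + 11*b - 6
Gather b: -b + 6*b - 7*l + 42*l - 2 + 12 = 5*b + 35*l + 10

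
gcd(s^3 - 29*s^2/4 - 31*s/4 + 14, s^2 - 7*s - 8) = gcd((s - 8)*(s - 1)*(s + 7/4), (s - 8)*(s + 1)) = s - 8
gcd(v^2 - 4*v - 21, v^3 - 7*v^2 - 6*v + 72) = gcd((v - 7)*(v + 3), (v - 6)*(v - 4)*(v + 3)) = v + 3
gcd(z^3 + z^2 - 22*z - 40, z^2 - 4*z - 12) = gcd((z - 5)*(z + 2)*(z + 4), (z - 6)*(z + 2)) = z + 2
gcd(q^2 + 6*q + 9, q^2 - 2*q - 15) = q + 3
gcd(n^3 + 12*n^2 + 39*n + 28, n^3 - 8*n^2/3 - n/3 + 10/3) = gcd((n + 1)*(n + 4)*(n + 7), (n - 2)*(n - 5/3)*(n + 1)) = n + 1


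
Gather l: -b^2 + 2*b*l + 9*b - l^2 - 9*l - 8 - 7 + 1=-b^2 + 9*b - l^2 + l*(2*b - 9) - 14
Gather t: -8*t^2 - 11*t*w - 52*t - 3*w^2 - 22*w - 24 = -8*t^2 + t*(-11*w - 52) - 3*w^2 - 22*w - 24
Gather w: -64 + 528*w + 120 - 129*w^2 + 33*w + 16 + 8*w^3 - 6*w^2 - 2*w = 8*w^3 - 135*w^2 + 559*w + 72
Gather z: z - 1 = z - 1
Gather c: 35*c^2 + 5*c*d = 35*c^2 + 5*c*d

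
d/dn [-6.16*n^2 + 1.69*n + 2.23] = 1.69 - 12.32*n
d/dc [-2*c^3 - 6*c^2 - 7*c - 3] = -6*c^2 - 12*c - 7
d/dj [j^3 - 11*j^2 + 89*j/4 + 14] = 3*j^2 - 22*j + 89/4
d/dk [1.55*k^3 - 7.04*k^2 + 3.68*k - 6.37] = 4.65*k^2 - 14.08*k + 3.68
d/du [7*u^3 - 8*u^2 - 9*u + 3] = 21*u^2 - 16*u - 9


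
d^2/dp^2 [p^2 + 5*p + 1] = 2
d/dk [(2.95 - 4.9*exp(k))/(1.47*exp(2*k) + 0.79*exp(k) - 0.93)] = (7.203*exp(2*k) - 8.673*exp(k) + 2.2265)*exp(k)/(2.1609*exp(4*k) + 2.3226*exp(3*k) - 2.1101*exp(2*k) - 1.4694*exp(k) + 0.8649)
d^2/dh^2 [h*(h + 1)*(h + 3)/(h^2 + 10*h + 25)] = 4*(19*h + 35)/(h^4 + 20*h^3 + 150*h^2 + 500*h + 625)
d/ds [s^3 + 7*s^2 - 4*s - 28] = 3*s^2 + 14*s - 4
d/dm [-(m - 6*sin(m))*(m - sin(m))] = 7*m*cos(m) - 2*m + 7*sin(m) - 6*sin(2*m)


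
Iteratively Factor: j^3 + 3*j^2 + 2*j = (j)*(j^2 + 3*j + 2) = j*(j + 1)*(j + 2)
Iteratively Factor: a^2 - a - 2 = (a + 1)*(a - 2)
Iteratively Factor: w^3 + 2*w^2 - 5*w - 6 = (w + 1)*(w^2 + w - 6) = (w + 1)*(w + 3)*(w - 2)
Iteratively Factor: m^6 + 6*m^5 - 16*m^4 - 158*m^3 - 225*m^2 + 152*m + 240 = (m + 4)*(m^5 + 2*m^4 - 24*m^3 - 62*m^2 + 23*m + 60) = (m + 3)*(m + 4)*(m^4 - m^3 - 21*m^2 + m + 20) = (m - 1)*(m + 3)*(m + 4)*(m^3 - 21*m - 20) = (m - 5)*(m - 1)*(m + 3)*(m + 4)*(m^2 + 5*m + 4) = (m - 5)*(m - 1)*(m + 1)*(m + 3)*(m + 4)*(m + 4)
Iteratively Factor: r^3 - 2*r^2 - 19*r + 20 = (r + 4)*(r^2 - 6*r + 5) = (r - 1)*(r + 4)*(r - 5)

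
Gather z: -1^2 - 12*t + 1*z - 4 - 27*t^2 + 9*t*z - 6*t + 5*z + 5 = -27*t^2 - 18*t + z*(9*t + 6)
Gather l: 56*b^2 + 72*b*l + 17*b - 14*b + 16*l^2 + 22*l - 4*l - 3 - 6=56*b^2 + 3*b + 16*l^2 + l*(72*b + 18) - 9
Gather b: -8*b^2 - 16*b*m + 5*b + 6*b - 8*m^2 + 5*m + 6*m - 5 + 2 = -8*b^2 + b*(11 - 16*m) - 8*m^2 + 11*m - 3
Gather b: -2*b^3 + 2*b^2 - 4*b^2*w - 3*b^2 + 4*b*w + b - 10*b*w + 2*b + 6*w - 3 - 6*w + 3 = -2*b^3 + b^2*(-4*w - 1) + b*(3 - 6*w)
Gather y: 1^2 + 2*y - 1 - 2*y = 0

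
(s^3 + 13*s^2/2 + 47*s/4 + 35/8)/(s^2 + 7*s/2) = s + 3 + 5/(4*s)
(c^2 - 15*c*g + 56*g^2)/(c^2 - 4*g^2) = (c^2 - 15*c*g + 56*g^2)/(c^2 - 4*g^2)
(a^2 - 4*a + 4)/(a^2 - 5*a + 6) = (a - 2)/(a - 3)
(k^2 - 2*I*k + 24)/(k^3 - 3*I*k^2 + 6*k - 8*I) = (k^2 - 2*I*k + 24)/(k^3 - 3*I*k^2 + 6*k - 8*I)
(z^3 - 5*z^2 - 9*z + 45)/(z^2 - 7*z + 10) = (z^2 - 9)/(z - 2)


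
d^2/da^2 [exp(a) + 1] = exp(a)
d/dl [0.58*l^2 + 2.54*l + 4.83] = 1.16*l + 2.54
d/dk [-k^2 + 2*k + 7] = 2 - 2*k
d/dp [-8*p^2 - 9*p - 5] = -16*p - 9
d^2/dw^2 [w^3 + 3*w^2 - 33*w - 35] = 6*w + 6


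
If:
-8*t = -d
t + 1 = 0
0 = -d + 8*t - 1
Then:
No Solution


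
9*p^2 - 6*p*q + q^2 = (-3*p + q)^2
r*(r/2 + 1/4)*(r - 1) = r^3/2 - r^2/4 - r/4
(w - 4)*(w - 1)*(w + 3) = w^3 - 2*w^2 - 11*w + 12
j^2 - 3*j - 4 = (j - 4)*(j + 1)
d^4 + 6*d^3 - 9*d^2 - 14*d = d*(d - 2)*(d + 1)*(d + 7)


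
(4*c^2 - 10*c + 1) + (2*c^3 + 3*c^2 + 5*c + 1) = 2*c^3 + 7*c^2 - 5*c + 2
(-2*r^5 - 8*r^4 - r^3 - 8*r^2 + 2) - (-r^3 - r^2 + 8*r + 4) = -2*r^5 - 8*r^4 - 7*r^2 - 8*r - 2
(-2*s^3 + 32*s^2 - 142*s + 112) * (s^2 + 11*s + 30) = -2*s^5 + 10*s^4 + 150*s^3 - 490*s^2 - 3028*s + 3360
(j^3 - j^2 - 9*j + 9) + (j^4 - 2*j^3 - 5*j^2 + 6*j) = j^4 - j^3 - 6*j^2 - 3*j + 9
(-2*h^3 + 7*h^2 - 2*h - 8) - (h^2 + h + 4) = -2*h^3 + 6*h^2 - 3*h - 12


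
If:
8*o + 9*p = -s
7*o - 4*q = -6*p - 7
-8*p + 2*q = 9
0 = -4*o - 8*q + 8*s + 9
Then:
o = 437/704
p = -937/1408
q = 647/352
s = 131/128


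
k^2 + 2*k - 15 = (k - 3)*(k + 5)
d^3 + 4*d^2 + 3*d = d*(d + 1)*(d + 3)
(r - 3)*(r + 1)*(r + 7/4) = r^3 - r^2/4 - 13*r/2 - 21/4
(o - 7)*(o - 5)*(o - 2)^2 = o^4 - 16*o^3 + 87*o^2 - 188*o + 140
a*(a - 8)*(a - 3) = a^3 - 11*a^2 + 24*a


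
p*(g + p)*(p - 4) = g*p^2 - 4*g*p + p^3 - 4*p^2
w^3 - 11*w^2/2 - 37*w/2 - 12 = (w - 8)*(w + 1)*(w + 3/2)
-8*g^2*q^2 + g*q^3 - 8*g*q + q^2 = q*(-8*g + q)*(g*q + 1)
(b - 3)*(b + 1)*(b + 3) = b^3 + b^2 - 9*b - 9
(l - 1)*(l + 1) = l^2 - 1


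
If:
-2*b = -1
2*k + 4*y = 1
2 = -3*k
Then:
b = 1/2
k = -2/3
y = 7/12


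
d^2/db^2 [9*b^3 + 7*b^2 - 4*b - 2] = 54*b + 14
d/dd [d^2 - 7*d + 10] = 2*d - 7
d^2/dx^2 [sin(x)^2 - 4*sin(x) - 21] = 4*sin(x) + 2*cos(2*x)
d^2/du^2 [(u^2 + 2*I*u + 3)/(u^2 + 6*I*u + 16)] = 2*(-4*I*u^3 - 39*u^2 - 42*I*u + 292)/(u^6 + 18*I*u^5 - 60*u^4 + 360*I*u^3 - 960*u^2 + 4608*I*u + 4096)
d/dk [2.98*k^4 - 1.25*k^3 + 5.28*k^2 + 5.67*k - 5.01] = 11.92*k^3 - 3.75*k^2 + 10.56*k + 5.67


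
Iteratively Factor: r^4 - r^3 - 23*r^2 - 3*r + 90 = (r + 3)*(r^3 - 4*r^2 - 11*r + 30) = (r - 2)*(r + 3)*(r^2 - 2*r - 15) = (r - 5)*(r - 2)*(r + 3)*(r + 3)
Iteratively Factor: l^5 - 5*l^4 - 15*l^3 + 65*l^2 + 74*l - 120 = (l - 1)*(l^4 - 4*l^3 - 19*l^2 + 46*l + 120) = (l - 1)*(l + 2)*(l^3 - 6*l^2 - 7*l + 60) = (l - 5)*(l - 1)*(l + 2)*(l^2 - l - 12) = (l - 5)*(l - 1)*(l + 2)*(l + 3)*(l - 4)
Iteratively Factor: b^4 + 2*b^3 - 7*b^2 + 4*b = (b - 1)*(b^3 + 3*b^2 - 4*b) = (b - 1)*(b + 4)*(b^2 - b) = (b - 1)^2*(b + 4)*(b)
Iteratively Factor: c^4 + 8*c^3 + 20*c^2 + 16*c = (c + 2)*(c^3 + 6*c^2 + 8*c) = (c + 2)*(c + 4)*(c^2 + 2*c) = c*(c + 2)*(c + 4)*(c + 2)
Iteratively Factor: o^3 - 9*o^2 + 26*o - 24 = (o - 4)*(o^2 - 5*o + 6) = (o - 4)*(o - 3)*(o - 2)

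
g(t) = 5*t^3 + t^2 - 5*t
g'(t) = 15*t^2 + 2*t - 5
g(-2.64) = -71.83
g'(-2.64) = 94.26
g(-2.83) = -91.17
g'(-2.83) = 109.47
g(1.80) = 23.40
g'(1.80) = 47.20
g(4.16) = 356.46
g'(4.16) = 262.90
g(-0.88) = 1.77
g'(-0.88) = 4.86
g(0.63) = -1.50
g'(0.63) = 2.21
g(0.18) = -0.84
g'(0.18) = -4.15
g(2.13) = 42.20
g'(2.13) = 67.31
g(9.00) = 3681.00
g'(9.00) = 1228.00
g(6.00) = 1086.00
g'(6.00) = 547.00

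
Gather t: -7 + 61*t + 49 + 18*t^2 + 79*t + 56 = 18*t^2 + 140*t + 98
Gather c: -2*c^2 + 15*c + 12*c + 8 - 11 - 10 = -2*c^2 + 27*c - 13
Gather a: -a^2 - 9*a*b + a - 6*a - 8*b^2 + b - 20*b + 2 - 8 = -a^2 + a*(-9*b - 5) - 8*b^2 - 19*b - 6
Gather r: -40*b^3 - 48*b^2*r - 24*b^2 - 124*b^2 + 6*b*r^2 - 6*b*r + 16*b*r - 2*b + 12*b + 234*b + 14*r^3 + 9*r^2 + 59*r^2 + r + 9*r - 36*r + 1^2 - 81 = -40*b^3 - 148*b^2 + 244*b + 14*r^3 + r^2*(6*b + 68) + r*(-48*b^2 + 10*b - 26) - 80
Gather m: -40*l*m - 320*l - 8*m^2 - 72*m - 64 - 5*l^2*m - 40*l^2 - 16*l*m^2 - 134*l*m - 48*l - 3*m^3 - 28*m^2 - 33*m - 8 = -40*l^2 - 368*l - 3*m^3 + m^2*(-16*l - 36) + m*(-5*l^2 - 174*l - 105) - 72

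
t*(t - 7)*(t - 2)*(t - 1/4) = t^4 - 37*t^3/4 + 65*t^2/4 - 7*t/2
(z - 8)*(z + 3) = z^2 - 5*z - 24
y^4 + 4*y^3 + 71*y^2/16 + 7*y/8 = y*(y + 1/4)*(y + 7/4)*(y + 2)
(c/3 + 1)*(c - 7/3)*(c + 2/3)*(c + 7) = c^4/3 + 25*c^3/9 + 25*c^2/27 - 455*c/27 - 98/9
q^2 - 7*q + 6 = (q - 6)*(q - 1)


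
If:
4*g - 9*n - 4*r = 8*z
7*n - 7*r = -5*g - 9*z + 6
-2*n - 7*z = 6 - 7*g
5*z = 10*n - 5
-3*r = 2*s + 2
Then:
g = 527/599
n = 268/599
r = 50/599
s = -674/599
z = -63/599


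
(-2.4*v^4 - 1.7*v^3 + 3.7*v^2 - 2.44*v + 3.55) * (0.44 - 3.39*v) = 8.136*v^5 + 4.707*v^4 - 13.291*v^3 + 9.8996*v^2 - 13.1081*v + 1.562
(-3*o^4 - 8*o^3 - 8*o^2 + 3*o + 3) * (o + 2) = -3*o^5 - 14*o^4 - 24*o^3 - 13*o^2 + 9*o + 6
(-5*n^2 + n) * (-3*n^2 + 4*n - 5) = 15*n^4 - 23*n^3 + 29*n^2 - 5*n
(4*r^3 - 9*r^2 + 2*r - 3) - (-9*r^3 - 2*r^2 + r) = 13*r^3 - 7*r^2 + r - 3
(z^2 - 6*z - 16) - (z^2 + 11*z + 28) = -17*z - 44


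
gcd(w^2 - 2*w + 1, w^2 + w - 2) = w - 1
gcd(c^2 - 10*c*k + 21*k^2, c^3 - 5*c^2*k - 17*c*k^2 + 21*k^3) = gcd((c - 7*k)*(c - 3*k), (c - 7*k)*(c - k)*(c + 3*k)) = c - 7*k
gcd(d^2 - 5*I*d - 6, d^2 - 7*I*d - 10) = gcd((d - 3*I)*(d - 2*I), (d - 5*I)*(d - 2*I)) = d - 2*I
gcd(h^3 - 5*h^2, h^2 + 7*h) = h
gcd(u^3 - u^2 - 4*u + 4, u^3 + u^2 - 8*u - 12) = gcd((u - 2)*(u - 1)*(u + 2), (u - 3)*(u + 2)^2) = u + 2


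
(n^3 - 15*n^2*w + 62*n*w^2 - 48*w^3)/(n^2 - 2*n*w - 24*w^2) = (n^2 - 9*n*w + 8*w^2)/(n + 4*w)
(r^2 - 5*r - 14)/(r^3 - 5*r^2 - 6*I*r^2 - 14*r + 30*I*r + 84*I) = 1/(r - 6*I)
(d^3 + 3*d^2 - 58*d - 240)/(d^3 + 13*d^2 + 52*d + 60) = (d - 8)/(d + 2)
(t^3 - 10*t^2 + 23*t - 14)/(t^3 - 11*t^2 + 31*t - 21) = (t - 2)/(t - 3)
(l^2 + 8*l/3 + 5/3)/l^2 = 1 + 8/(3*l) + 5/(3*l^2)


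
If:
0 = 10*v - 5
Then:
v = 1/2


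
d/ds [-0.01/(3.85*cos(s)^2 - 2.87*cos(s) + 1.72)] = (0.0287 - 0.077*cos(s))*sin(s)/(3.85*cos(s)^2 - 2.87*cos(s) + 1.72)^2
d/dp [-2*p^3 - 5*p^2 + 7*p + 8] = -6*p^2 - 10*p + 7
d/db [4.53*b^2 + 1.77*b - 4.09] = 9.06*b + 1.77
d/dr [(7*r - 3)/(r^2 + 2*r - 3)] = (-7*r^2 + 6*r - 15)/(r^4 + 4*r^3 - 2*r^2 - 12*r + 9)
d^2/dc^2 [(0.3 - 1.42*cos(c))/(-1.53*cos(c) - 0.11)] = (-0.0676719999999999*cos(c) + 0.470628*cos(2*c) + 3.33066907387547e-16*cos(3*c) - 1.411884)/(3.581577*cos(c)^3 + 0.772497*cos(c)^2 + 0.055539*cos(c) + 0.001331)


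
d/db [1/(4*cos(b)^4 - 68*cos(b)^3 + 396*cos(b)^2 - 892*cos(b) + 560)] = (4*cos(b)^3 - 51*cos(b)^2 + 198*cos(b) - 223)*sin(b)/(4*(cos(b)^4 - 17*cos(b)^3 + 99*cos(b)^2 - 223*cos(b) + 140)^2)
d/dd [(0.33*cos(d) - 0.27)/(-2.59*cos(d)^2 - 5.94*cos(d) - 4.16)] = (-0.8547*cos(d)^2 + 1.3986*cos(d) + 2.9766)*sin(d)/(6.7081*cos(d)^4 + 30.7692*cos(d)^3 + 56.8324*cos(d)^2 + 49.4208*cos(d) + 17.3056)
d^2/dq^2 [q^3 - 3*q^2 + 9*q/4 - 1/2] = 6*q - 6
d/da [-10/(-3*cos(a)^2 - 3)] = 40*sin(2*a)/(3*(cos(2*a) + 3)^2)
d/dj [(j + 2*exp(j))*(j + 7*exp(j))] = 9*j*exp(j) + 2*j + 28*exp(2*j) + 9*exp(j)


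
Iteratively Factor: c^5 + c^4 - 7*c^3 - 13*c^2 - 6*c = (c - 3)*(c^4 + 4*c^3 + 5*c^2 + 2*c) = (c - 3)*(c + 2)*(c^3 + 2*c^2 + c) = (c - 3)*(c + 1)*(c + 2)*(c^2 + c) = (c - 3)*(c + 1)^2*(c + 2)*(c)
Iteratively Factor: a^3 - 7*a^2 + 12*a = (a)*(a^2 - 7*a + 12) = a*(a - 3)*(a - 4)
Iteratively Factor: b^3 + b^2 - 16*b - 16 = (b + 4)*(b^2 - 3*b - 4) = (b - 4)*(b + 4)*(b + 1)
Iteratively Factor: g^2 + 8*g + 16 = (g + 4)*(g + 4)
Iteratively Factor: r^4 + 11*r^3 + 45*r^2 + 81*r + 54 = (r + 3)*(r^3 + 8*r^2 + 21*r + 18) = (r + 3)^2*(r^2 + 5*r + 6) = (r + 2)*(r + 3)^2*(r + 3)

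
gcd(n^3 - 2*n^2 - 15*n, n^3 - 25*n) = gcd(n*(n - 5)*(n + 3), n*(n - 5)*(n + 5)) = n^2 - 5*n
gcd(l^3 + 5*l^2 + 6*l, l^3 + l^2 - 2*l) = l^2 + 2*l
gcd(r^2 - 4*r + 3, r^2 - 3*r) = r - 3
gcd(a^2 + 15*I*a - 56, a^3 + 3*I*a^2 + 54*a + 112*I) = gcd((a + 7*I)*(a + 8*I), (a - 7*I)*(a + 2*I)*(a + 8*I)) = a + 8*I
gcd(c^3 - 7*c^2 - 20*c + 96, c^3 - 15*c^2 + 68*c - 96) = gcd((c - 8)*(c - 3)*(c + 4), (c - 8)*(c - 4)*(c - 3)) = c^2 - 11*c + 24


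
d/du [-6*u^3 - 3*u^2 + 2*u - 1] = -18*u^2 - 6*u + 2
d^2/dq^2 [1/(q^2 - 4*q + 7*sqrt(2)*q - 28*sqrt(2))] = 2*(-q^2 - 7*sqrt(2)*q + 4*q + (2*q - 4 + 7*sqrt(2))^2 + 28*sqrt(2))/(q^2 - 4*q + 7*sqrt(2)*q - 28*sqrt(2))^3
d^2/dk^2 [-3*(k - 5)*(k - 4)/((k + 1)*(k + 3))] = 6*(13*k^3 - 51*k^2 - 321*k - 377)/(k^6 + 12*k^5 + 57*k^4 + 136*k^3 + 171*k^2 + 108*k + 27)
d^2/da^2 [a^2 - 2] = 2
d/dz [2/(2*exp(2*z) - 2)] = -1/(2*sinh(z)^2)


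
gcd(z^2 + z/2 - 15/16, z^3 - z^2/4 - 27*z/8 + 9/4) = z - 3/4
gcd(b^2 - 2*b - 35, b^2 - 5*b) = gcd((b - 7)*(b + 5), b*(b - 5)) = 1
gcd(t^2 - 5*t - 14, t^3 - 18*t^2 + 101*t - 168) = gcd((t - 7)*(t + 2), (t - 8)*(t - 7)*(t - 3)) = t - 7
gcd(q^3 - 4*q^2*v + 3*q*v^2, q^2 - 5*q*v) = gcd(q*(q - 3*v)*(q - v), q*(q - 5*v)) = q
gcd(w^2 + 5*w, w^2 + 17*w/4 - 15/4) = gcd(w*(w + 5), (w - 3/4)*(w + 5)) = w + 5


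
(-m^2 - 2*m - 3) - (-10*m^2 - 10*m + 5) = 9*m^2 + 8*m - 8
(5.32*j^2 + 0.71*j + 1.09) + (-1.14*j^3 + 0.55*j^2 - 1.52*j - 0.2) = -1.14*j^3 + 5.87*j^2 - 0.81*j + 0.89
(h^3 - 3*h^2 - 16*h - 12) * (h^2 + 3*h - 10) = h^5 - 35*h^3 - 30*h^2 + 124*h + 120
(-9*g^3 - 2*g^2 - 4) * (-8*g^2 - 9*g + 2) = 72*g^5 + 97*g^4 + 28*g^2 + 36*g - 8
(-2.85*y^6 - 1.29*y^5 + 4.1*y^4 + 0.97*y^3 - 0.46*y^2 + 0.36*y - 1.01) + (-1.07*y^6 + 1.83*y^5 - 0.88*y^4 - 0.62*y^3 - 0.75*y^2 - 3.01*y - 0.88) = -3.92*y^6 + 0.54*y^5 + 3.22*y^4 + 0.35*y^3 - 1.21*y^2 - 2.65*y - 1.89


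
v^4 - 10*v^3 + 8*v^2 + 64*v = v*(v - 8)*(v - 4)*(v + 2)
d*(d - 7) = d^2 - 7*d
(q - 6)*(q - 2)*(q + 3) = q^3 - 5*q^2 - 12*q + 36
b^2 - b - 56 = (b - 8)*(b + 7)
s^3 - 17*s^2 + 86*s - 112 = (s - 8)*(s - 7)*(s - 2)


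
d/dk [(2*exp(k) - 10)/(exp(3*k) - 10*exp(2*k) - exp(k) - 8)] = 2*((exp(k) - 5)*(-3*exp(2*k) + 20*exp(k) + 1) + exp(3*k) - 10*exp(2*k) - exp(k) - 8)*exp(k)/(-exp(3*k) + 10*exp(2*k) + exp(k) + 8)^2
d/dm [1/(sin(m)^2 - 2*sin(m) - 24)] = 2*(1 - sin(m))*cos(m)/((sin(m) - 6)^2*(sin(m) + 4)^2)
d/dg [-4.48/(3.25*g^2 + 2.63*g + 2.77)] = (29.12*g + 11.7824)/(3.25*g^2 + 2.63*g + 2.77)^2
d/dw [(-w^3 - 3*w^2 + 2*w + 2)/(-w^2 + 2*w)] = (w^4 - 4*w^3 - 4*w^2 + 4*w - 4)/(w^2*(w^2 - 4*w + 4))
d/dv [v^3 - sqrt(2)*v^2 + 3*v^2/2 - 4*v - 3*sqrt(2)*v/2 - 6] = 3*v^2 - 2*sqrt(2)*v + 3*v - 4 - 3*sqrt(2)/2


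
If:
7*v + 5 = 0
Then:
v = -5/7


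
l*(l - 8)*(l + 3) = l^3 - 5*l^2 - 24*l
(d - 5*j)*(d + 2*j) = d^2 - 3*d*j - 10*j^2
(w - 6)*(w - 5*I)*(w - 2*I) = w^3 - 6*w^2 - 7*I*w^2 - 10*w + 42*I*w + 60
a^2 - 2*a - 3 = (a - 3)*(a + 1)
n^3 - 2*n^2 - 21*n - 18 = (n - 6)*(n + 1)*(n + 3)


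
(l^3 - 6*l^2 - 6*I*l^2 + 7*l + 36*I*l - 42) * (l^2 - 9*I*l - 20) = l^5 - 6*l^4 - 15*I*l^4 - 67*l^3 + 90*I*l^3 + 402*l^2 + 57*I*l^2 - 140*l - 342*I*l + 840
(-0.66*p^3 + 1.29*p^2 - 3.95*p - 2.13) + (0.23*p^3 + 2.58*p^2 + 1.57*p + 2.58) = -0.43*p^3 + 3.87*p^2 - 2.38*p + 0.45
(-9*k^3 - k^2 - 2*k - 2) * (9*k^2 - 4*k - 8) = -81*k^5 + 27*k^4 + 58*k^3 - 2*k^2 + 24*k + 16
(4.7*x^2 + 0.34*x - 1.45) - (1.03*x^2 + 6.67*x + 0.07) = 3.67*x^2 - 6.33*x - 1.52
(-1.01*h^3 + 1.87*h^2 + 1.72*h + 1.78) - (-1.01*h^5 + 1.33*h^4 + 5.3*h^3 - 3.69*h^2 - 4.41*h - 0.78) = 1.01*h^5 - 1.33*h^4 - 6.31*h^3 + 5.56*h^2 + 6.13*h + 2.56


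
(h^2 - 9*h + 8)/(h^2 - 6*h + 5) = (h - 8)/(h - 5)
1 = 1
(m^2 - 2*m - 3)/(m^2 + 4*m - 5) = (m^2 - 2*m - 3)/(m^2 + 4*m - 5)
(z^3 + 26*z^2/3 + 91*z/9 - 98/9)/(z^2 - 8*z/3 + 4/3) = (3*z^2 + 28*z + 49)/(3*(z - 2))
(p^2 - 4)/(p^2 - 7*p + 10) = (p + 2)/(p - 5)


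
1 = 1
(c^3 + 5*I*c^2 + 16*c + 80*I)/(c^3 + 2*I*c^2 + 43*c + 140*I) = (c - 4*I)/(c - 7*I)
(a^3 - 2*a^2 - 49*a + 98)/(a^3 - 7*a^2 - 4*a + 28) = (a + 7)/(a + 2)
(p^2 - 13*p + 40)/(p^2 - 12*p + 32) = (p - 5)/(p - 4)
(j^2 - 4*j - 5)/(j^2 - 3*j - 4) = (j - 5)/(j - 4)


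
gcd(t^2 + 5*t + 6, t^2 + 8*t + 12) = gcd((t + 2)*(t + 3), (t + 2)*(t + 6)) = t + 2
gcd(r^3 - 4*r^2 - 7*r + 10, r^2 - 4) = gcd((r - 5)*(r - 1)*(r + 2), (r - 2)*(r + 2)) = r + 2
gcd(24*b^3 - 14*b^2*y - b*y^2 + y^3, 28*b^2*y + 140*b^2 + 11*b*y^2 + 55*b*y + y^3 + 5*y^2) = 4*b + y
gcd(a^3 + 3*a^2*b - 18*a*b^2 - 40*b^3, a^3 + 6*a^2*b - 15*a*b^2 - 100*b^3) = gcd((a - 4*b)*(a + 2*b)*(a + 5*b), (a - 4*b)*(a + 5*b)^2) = a^2 + a*b - 20*b^2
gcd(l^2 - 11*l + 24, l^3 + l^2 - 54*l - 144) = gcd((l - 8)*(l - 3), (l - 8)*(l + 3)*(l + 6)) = l - 8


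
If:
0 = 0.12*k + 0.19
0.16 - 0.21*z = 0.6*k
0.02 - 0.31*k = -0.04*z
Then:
No Solution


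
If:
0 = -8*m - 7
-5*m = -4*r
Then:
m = -7/8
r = -35/32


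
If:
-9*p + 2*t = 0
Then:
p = 2*t/9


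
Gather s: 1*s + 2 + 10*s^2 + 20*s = 10*s^2 + 21*s + 2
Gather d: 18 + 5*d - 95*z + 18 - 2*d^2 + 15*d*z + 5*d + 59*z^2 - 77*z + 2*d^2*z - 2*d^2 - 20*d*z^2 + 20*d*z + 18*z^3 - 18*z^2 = d^2*(2*z - 4) + d*(-20*z^2 + 35*z + 10) + 18*z^3 + 41*z^2 - 172*z + 36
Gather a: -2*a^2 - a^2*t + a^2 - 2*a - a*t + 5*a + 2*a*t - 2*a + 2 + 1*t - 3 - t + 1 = a^2*(-t - 1) + a*(t + 1)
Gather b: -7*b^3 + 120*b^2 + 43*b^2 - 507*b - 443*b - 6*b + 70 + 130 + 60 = -7*b^3 + 163*b^2 - 956*b + 260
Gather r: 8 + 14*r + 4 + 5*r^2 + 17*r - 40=5*r^2 + 31*r - 28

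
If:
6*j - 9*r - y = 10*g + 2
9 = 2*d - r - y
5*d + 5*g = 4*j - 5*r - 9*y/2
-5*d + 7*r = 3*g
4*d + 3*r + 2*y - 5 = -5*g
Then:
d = 11781/3469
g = -4214/3469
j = 3337/6938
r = 6609/3469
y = -14268/3469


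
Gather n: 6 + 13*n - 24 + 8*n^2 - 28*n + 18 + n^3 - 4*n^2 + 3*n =n^3 + 4*n^2 - 12*n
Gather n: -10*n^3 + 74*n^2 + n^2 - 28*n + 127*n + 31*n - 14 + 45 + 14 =-10*n^3 + 75*n^2 + 130*n + 45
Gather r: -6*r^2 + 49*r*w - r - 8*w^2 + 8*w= -6*r^2 + r*(49*w - 1) - 8*w^2 + 8*w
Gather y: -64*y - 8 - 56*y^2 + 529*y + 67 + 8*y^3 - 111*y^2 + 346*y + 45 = 8*y^3 - 167*y^2 + 811*y + 104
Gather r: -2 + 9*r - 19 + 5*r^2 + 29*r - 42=5*r^2 + 38*r - 63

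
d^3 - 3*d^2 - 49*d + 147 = (d - 7)*(d - 3)*(d + 7)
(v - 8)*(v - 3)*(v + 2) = v^3 - 9*v^2 + 2*v + 48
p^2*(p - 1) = p^3 - p^2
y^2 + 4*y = y*(y + 4)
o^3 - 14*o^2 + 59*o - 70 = (o - 7)*(o - 5)*(o - 2)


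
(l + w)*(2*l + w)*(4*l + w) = 8*l^3 + 14*l^2*w + 7*l*w^2 + w^3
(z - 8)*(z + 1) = z^2 - 7*z - 8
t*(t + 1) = t^2 + t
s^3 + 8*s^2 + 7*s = s*(s + 1)*(s + 7)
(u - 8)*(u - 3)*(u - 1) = u^3 - 12*u^2 + 35*u - 24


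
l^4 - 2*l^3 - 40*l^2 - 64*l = l*(l - 8)*(l + 2)*(l + 4)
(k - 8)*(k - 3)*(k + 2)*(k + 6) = k^4 - 3*k^3 - 52*k^2 + 60*k + 288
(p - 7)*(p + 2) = p^2 - 5*p - 14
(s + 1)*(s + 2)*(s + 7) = s^3 + 10*s^2 + 23*s + 14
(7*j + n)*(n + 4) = 7*j*n + 28*j + n^2 + 4*n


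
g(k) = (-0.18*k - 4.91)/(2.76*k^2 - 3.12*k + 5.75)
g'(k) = (3.12 - 5.52*k)*(-0.18*k - 4.91)/(2.76*k^2 - 3.12*k + 5.75)^2 - 0.18/(2.76*k^2 - 3.12*k + 5.75) = (0.4968*k^2 + 27.1032*k - 16.3542)/(7.6176*k^4 - 17.2224*k^3 + 41.4744*k^2 - 35.88*k + 33.0625)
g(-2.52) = -0.14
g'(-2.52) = -0.08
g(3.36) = -0.21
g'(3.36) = 0.12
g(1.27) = -0.82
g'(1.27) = 0.48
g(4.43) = -0.12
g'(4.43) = 0.05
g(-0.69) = -0.52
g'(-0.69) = -0.41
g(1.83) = -0.56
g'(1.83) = 0.41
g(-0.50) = -0.60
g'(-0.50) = -0.47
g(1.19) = -0.86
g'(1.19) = 0.47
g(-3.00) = -0.11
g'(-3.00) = -0.06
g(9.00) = -0.03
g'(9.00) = 0.01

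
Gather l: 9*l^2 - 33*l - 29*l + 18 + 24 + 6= 9*l^2 - 62*l + 48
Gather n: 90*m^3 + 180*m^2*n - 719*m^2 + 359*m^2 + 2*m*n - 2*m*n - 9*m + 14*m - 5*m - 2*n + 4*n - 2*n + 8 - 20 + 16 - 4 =90*m^3 + 180*m^2*n - 360*m^2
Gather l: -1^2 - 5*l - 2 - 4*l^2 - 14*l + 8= -4*l^2 - 19*l + 5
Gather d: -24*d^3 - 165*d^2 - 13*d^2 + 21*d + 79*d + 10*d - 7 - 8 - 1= -24*d^3 - 178*d^2 + 110*d - 16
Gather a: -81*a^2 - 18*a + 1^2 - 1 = -81*a^2 - 18*a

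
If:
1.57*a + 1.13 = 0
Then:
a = -0.72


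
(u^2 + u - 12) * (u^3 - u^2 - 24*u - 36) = u^5 - 37*u^3 - 48*u^2 + 252*u + 432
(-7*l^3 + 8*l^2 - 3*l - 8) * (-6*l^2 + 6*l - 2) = 42*l^5 - 90*l^4 + 80*l^3 + 14*l^2 - 42*l + 16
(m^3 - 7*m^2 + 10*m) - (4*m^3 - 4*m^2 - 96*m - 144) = -3*m^3 - 3*m^2 + 106*m + 144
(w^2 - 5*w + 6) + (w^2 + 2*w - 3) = 2*w^2 - 3*w + 3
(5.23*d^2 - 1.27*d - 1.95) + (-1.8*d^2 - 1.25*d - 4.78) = 3.43*d^2 - 2.52*d - 6.73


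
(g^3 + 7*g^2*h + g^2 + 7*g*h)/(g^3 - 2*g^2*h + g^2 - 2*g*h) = (g + 7*h)/(g - 2*h)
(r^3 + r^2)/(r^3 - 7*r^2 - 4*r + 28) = r^2*(r + 1)/(r^3 - 7*r^2 - 4*r + 28)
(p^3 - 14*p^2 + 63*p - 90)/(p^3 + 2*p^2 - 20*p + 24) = (p^3 - 14*p^2 + 63*p - 90)/(p^3 + 2*p^2 - 20*p + 24)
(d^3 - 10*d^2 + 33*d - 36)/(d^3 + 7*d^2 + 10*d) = (d^3 - 10*d^2 + 33*d - 36)/(d*(d^2 + 7*d + 10))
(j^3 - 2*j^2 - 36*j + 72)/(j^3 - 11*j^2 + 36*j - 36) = (j + 6)/(j - 3)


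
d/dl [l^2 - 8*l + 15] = 2*l - 8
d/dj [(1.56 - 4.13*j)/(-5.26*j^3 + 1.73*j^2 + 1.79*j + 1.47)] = (-43.4476*j^3 + 31.7617*j^2 - 5.3976*j - 8.8635)/(27.6676*j^6 - 18.1996*j^5 - 15.8379*j^4 - 9.271*j^3 + 8.2903*j^2 + 5.2626*j + 2.1609)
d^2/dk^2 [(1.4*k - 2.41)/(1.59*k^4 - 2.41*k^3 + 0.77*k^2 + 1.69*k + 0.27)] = (42.47208*k^7 - 207.68898*k^6 + 336.11853*k^5 - 259.239906*k^4 + 46.695988*k^3 + 73.667916*k^2 - 29.97228*k - 14.041964)/(4.019679*k^12 - 18.278163*k^11 + 33.544548*k^10 - 18.883432*k^9 - 20.562861*k^8 + 31.367124*k^7 + 1.951259*k^6 - 16.296732*k^5 + 0.827474999999999*k^4 + 6.407848*k^3 + 2.48184*k^2 + 0.369603*k + 0.019683)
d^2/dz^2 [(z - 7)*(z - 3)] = 2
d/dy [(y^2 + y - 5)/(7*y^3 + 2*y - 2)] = ((2*y + 1)*(7*y^3 + 2*y - 2) - (21*y^2 + 2)*(y^2 + y - 5))/(7*y^3 + 2*y - 2)^2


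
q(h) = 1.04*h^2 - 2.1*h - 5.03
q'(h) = 2.08*h - 2.1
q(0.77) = -6.03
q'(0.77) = -0.50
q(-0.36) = -4.14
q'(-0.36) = -2.85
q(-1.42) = 0.05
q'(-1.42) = -5.05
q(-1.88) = 2.59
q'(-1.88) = -6.01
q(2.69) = -3.15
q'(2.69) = 3.50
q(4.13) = 4.04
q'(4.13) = 6.49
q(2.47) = -3.87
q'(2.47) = 3.04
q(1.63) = -5.69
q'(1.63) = 1.29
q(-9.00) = 98.11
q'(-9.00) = -20.82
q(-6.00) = 45.01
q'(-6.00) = -14.58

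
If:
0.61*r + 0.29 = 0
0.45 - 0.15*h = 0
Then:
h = 3.00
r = -0.48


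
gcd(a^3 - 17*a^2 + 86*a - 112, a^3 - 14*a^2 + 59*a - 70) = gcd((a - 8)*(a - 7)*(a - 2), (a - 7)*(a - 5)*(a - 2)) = a^2 - 9*a + 14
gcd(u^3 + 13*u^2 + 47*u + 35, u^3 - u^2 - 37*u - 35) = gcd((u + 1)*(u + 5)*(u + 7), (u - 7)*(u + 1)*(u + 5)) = u^2 + 6*u + 5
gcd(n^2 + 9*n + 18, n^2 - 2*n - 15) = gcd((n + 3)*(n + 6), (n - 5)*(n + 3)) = n + 3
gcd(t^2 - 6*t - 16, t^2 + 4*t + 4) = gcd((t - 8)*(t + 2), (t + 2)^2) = t + 2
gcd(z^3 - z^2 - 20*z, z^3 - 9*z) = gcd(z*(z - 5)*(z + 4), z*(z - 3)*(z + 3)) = z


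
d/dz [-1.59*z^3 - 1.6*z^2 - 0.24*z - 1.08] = -4.77*z^2 - 3.2*z - 0.24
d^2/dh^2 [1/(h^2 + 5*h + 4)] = 2*(-h^2 - 5*h + (2*h + 5)^2 - 4)/(h^2 + 5*h + 4)^3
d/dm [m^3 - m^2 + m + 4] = 3*m^2 - 2*m + 1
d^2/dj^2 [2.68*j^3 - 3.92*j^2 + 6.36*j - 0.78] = 16.08*j - 7.84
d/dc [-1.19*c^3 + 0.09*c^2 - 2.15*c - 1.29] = -3.57*c^2 + 0.18*c - 2.15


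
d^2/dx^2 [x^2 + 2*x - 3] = 2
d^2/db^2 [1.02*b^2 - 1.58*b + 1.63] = 2.04000000000000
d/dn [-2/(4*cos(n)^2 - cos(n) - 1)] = 2*(1 - 8*cos(n))*sin(n)/(-4*cos(n)^2 + cos(n) + 1)^2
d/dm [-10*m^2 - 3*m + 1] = -20*m - 3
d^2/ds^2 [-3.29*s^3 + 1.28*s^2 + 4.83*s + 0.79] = 2.56 - 19.74*s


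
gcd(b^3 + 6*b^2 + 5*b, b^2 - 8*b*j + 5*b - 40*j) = b + 5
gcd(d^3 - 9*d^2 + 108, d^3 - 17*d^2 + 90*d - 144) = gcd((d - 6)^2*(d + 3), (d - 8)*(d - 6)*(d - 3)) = d - 6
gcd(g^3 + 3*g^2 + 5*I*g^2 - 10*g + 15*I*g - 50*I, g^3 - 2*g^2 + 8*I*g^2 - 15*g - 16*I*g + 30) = g^2 + g*(-2 + 5*I) - 10*I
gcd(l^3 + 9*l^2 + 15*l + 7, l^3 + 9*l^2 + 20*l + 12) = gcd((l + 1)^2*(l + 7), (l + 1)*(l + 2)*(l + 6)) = l + 1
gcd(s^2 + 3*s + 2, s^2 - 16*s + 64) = 1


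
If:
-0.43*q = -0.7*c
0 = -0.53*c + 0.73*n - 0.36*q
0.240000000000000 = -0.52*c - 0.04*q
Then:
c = -0.41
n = -0.63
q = -0.67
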